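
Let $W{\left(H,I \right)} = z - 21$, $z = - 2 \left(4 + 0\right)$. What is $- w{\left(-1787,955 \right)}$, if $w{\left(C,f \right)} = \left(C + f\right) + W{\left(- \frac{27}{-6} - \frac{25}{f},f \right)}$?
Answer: $861$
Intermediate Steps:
$z = -8$ ($z = \left(-2\right) 4 = -8$)
$W{\left(H,I \right)} = -29$ ($W{\left(H,I \right)} = -8 - 21 = -29$)
$w{\left(C,f \right)} = -29 + C + f$ ($w{\left(C,f \right)} = \left(C + f\right) - 29 = -29 + C + f$)
$- w{\left(-1787,955 \right)} = - (-29 - 1787 + 955) = \left(-1\right) \left(-861\right) = 861$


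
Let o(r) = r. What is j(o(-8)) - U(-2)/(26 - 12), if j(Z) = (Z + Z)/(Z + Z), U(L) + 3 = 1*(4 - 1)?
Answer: 1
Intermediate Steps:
U(L) = 0 (U(L) = -3 + 1*(4 - 1) = -3 + 1*3 = -3 + 3 = 0)
j(Z) = 1 (j(Z) = (2*Z)/((2*Z)) = (2*Z)*(1/(2*Z)) = 1)
j(o(-8)) - U(-2)/(26 - 12) = 1 - 0/(26 - 12) = 1 - 0/14 = 1 - 1*0 = 1 + 0 = 1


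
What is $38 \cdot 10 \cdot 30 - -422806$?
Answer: $434206$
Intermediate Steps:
$38 \cdot 10 \cdot 30 - -422806 = 380 \cdot 30 + 422806 = 11400 + 422806 = 434206$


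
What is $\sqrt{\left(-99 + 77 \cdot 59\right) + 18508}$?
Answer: $2 \sqrt{5738} \approx 151.5$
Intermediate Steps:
$\sqrt{\left(-99 + 77 \cdot 59\right) + 18508} = \sqrt{\left(-99 + 4543\right) + 18508} = \sqrt{4444 + 18508} = \sqrt{22952} = 2 \sqrt{5738}$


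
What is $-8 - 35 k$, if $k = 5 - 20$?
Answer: $517$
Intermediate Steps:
$k = -15$ ($k = 5 - 20 = -15$)
$-8 - 35 k = -8 - -525 = -8 + 525 = 517$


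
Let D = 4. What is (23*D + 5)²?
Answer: 9409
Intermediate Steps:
(23*D + 5)² = (23*4 + 5)² = (92 + 5)² = 97² = 9409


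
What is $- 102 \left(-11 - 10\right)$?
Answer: $2142$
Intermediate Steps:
$- 102 \left(-11 - 10\right) = \left(-102\right) \left(-21\right) = 2142$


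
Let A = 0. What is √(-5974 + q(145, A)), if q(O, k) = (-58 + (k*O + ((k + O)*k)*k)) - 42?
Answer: I*√6074 ≈ 77.936*I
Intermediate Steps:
q(O, k) = -100 + O*k + k²*(O + k) (q(O, k) = (-58 + (O*k + ((O + k)*k)*k)) - 42 = (-58 + (O*k + (k*(O + k))*k)) - 42 = (-58 + (O*k + k²*(O + k))) - 42 = (-58 + O*k + k²*(O + k)) - 42 = -100 + O*k + k²*(O + k))
√(-5974 + q(145, A)) = √(-5974 + (-100 + 0³ + 145*0 + 145*0²)) = √(-5974 + (-100 + 0 + 0 + 145*0)) = √(-5974 + (-100 + 0 + 0 + 0)) = √(-5974 - 100) = √(-6074) = I*√6074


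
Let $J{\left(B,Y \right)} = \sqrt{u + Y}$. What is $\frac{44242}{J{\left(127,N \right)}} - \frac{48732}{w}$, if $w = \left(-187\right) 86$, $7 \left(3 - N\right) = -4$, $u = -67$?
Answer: $\frac{24366}{8041} - \frac{22121 i \sqrt{777}}{111} \approx 3.0302 - 5555.1 i$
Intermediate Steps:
$N = \frac{25}{7}$ ($N = 3 - - \frac{4}{7} = 3 + \frac{4}{7} = \frac{25}{7} \approx 3.5714$)
$J{\left(B,Y \right)} = \sqrt{-67 + Y}$
$w = -16082$
$\frac{44242}{J{\left(127,N \right)}} - \frac{48732}{w} = \frac{44242}{\sqrt{-67 + \frac{25}{7}}} - \frac{48732}{-16082} = \frac{44242}{\sqrt{- \frac{444}{7}}} - - \frac{24366}{8041} = \frac{44242}{\frac{2}{7} i \sqrt{777}} + \frac{24366}{8041} = 44242 \left(- \frac{i \sqrt{777}}{222}\right) + \frac{24366}{8041} = - \frac{22121 i \sqrt{777}}{111} + \frac{24366}{8041} = \frac{24366}{8041} - \frac{22121 i \sqrt{777}}{111}$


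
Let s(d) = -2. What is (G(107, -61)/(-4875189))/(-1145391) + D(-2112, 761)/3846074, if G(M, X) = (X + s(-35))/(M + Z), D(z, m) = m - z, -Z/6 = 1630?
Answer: 17242471927480886137/23082430552005073328222 ≈ 0.00074700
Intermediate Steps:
Z = -9780 (Z = -6*1630 = -9780)
G(M, X) = (-2 + X)/(-9780 + M) (G(M, X) = (X - 2)/(M - 9780) = (-2 + X)/(-9780 + M))
(G(107, -61)/(-4875189))/(-1145391) + D(-2112, 761)/3846074 = (((-2 - 61)/(-9780 + 107))/(-4875189))/(-1145391) + (761 - 1*(-2112))/3846074 = ((-63/(-9673))*(-1/4875189))*(-1/1145391) + (761 + 2112)*(1/3846074) = (-1/9673*(-63)*(-1/4875189))*(-1/1145391) + 2873*(1/3846074) = ((63/9673)*(-1/4875189))*(-1/1145391) + 2873/3846074 = -21/15719234399*(-1/1145391) + 2873/3846074 = 7/6001556535835003 + 2873/3846074 = 17242471927480886137/23082430552005073328222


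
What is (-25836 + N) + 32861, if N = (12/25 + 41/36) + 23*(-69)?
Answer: 4895657/900 ≈ 5439.6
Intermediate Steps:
N = -1426843/900 (N = (12*(1/25) + 41*(1/36)) - 1587 = (12/25 + 41/36) - 1587 = 1457/900 - 1587 = -1426843/900 ≈ -1585.4)
(-25836 + N) + 32861 = (-25836 - 1426843/900) + 32861 = -24679243/900 + 32861 = 4895657/900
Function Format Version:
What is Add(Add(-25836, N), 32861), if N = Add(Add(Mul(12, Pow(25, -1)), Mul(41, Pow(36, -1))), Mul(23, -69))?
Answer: Rational(4895657, 900) ≈ 5439.6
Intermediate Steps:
N = Rational(-1426843, 900) (N = Add(Add(Mul(12, Rational(1, 25)), Mul(41, Rational(1, 36))), -1587) = Add(Add(Rational(12, 25), Rational(41, 36)), -1587) = Add(Rational(1457, 900), -1587) = Rational(-1426843, 900) ≈ -1585.4)
Add(Add(-25836, N), 32861) = Add(Add(-25836, Rational(-1426843, 900)), 32861) = Add(Rational(-24679243, 900), 32861) = Rational(4895657, 900)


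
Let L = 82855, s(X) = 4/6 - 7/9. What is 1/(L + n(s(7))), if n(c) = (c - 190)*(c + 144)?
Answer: 81/4495510 ≈ 1.8018e-5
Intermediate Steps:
s(X) = -1/9 (s(X) = 4*(1/6) - 7*1/9 = 2/3 - 7/9 = -1/9)
n(c) = (-190 + c)*(144 + c)
1/(L + n(s(7))) = 1/(82855 + (-27360 + (-1/9)**2 - 46*(-1/9))) = 1/(82855 + (-27360 + 1/81 + 46/9)) = 1/(82855 - 2215745/81) = 1/(4495510/81) = 81/4495510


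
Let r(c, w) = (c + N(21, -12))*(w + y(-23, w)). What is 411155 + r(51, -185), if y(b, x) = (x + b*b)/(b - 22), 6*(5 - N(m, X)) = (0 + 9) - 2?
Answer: 108159749/270 ≈ 4.0059e+5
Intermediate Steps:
N(m, X) = 23/6 (N(m, X) = 5 - ((0 + 9) - 2)/6 = 5 - (9 - 2)/6 = 5 - 1/6*7 = 5 - 7/6 = 23/6)
y(b, x) = (x + b**2)/(-22 + b)
r(c, w) = (-529/45 + 44*w/45)*(23/6 + c) (r(c, w) = (c + 23/6)*(w + (w + (-23)**2)/(-22 - 23)) = (23/6 + c)*(w + (w + 529)/(-45)) = (23/6 + c)*(w - (529 + w)/45) = (23/6 + c)*(w + (-529/45 - w/45)) = (23/6 + c)*(-529/45 + 44*w/45) = (-529/45 + 44*w/45)*(23/6 + c))
411155 + r(51, -185) = 411155 + (-12167/270 - 529/45*51 + (506/135)*(-185) + (44/45)*51*(-185)) = 411155 + (-12167/270 - 8993/15 - 18722/27 - 27676/3) = 411155 - 2852101/270 = 108159749/270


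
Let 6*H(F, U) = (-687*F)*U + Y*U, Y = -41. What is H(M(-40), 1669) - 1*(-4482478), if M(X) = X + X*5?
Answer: 302011159/6 ≈ 5.0335e+7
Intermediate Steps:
M(X) = 6*X (M(X) = X + 5*X = 6*X)
H(F, U) = -41*U/6 - 229*F*U/2 (H(F, U) = ((-687*F)*U - 41*U)/6 = (-687*F*U - 41*U)/6 = (-41*U - 687*F*U)/6 = -41*U/6 - 229*F*U/2)
H(M(-40), 1669) - 1*(-4482478) = -⅙*1669*(41 + 687*(6*(-40))) - 1*(-4482478) = -⅙*1669*(41 + 687*(-240)) + 4482478 = -⅙*1669*(41 - 164880) + 4482478 = -⅙*1669*(-164839) + 4482478 = 275116291/6 + 4482478 = 302011159/6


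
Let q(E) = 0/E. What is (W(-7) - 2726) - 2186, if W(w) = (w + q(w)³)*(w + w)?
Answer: -4814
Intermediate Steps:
q(E) = 0
W(w) = 2*w² (W(w) = (w + 0³)*(w + w) = (w + 0)*(2*w) = w*(2*w) = 2*w²)
(W(-7) - 2726) - 2186 = (2*(-7)² - 2726) - 2186 = (2*49 - 2726) - 2186 = (98 - 2726) - 2186 = -2628 - 2186 = -4814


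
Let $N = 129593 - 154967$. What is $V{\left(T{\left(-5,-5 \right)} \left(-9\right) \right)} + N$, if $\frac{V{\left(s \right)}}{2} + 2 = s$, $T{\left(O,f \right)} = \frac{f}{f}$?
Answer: $-25396$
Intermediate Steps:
$T{\left(O,f \right)} = 1$
$N = -25374$
$V{\left(s \right)} = -4 + 2 s$
$V{\left(T{\left(-5,-5 \right)} \left(-9\right) \right)} + N = \left(-4 + 2 \cdot 1 \left(-9\right)\right) - 25374 = \left(-4 + 2 \left(-9\right)\right) - 25374 = \left(-4 - 18\right) - 25374 = -22 - 25374 = -25396$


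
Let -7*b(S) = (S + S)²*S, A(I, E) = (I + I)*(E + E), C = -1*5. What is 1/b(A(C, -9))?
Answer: -7/23328000 ≈ -3.0007e-7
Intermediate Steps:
C = -5
A(I, E) = 4*E*I (A(I, E) = (2*I)*(2*E) = 4*E*I)
b(S) = -4*S³/7 (b(S) = -(S + S)²*S/7 = -(2*S)²*S/7 = -4*S²*S/7 = -4*S³/7)
1/b(A(C, -9)) = 1/(-4*(4*(-9)*(-5))³/7) = 1/(-4/7*180³) = 1/(-4/7*5832000) = 1/(-23328000/7) = -7/23328000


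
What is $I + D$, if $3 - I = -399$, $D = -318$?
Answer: $84$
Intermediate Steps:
$I = 402$ ($I = 3 - -399 = 3 + 399 = 402$)
$I + D = 402 - 318 = 84$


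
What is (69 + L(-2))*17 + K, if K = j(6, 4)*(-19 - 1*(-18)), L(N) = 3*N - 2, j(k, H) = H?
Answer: 1033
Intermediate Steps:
L(N) = -2 + 3*N
K = -4 (K = 4*(-19 - 1*(-18)) = 4*(-19 + 18) = 4*(-1) = -4)
(69 + L(-2))*17 + K = (69 + (-2 + 3*(-2)))*17 - 4 = (69 + (-2 - 6))*17 - 4 = (69 - 8)*17 - 4 = 61*17 - 4 = 1037 - 4 = 1033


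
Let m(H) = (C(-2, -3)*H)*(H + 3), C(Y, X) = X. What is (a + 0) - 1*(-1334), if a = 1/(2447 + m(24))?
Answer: 671003/503 ≈ 1334.0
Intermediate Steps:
m(H) = -3*H*(3 + H) (m(H) = (-3*H)*(H + 3) = (-3*H)*(3 + H) = -3*H*(3 + H))
a = 1/503 (a = 1/(2447 - 3*24*(3 + 24)) = 1/(2447 - 3*24*27) = 1/(2447 - 1944) = 1/503 ≈ 0.0019881)
(a + 0) - 1*(-1334) = (1/503 + 0) - 1*(-1334) = 1/503 + 1334 = 671003/503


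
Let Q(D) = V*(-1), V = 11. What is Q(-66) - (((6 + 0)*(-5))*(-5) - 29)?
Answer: -132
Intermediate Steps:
Q(D) = -11 (Q(D) = 11*(-1) = -11)
Q(-66) - (((6 + 0)*(-5))*(-5) - 29) = -11 - (((6 + 0)*(-5))*(-5) - 29) = -11 - ((6*(-5))*(-5) - 29) = -11 - (-30*(-5) - 29) = -11 - (150 - 29) = -11 - 1*121 = -11 - 121 = -132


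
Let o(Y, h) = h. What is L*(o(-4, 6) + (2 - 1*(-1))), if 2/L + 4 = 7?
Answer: 6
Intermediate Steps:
L = 2/3 (L = 2/(-4 + 7) = 2/3 ≈ 0.66667)
L*(o(-4, 6) + (2 - 1*(-1))) = 2*(6 + (2 - 1*(-1)))/3 = 2*(6 + (2 + 1))/3 = 2*(6 + 3)/3 = (2/3)*9 = 6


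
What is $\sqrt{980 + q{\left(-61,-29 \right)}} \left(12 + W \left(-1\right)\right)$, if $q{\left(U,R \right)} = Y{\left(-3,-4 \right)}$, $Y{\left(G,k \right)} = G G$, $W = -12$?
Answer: $24 \sqrt{989} \approx 754.76$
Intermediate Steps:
$Y{\left(G,k \right)} = G^{2}$
$q{\left(U,R \right)} = 9$ ($q{\left(U,R \right)} = \left(-3\right)^{2} = 9$)
$\sqrt{980 + q{\left(-61,-29 \right)}} \left(12 + W \left(-1\right)\right) = \sqrt{980 + 9} \left(12 - -12\right) = \sqrt{989} \left(12 + 12\right) = \sqrt{989} \cdot 24 = 24 \sqrt{989}$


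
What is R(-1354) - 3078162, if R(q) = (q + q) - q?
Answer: -3079516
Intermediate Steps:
R(q) = q (R(q) = 2*q - q = q)
R(-1354) - 3078162 = -1354 - 3078162 = -3079516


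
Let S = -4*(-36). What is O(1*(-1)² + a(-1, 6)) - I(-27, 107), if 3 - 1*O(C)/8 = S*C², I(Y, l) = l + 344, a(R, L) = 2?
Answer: -10795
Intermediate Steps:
S = 144
I(Y, l) = 344 + l
O(C) = 24 - 1152*C²
O(1*(-1)² + a(-1, 6)) - I(-27, 107) = (24 - 1152*(1*(-1)² + 2)²) - (344 + 107) = (24 - 1152*(1*1 + 2)²) - 1*451 = (24 - 1152*(1 + 2)²) - 451 = (24 - 1152*3²) - 451 = (24 - 1152*9) - 451 = (24 - 10368) - 451 = -10344 - 451 = -10795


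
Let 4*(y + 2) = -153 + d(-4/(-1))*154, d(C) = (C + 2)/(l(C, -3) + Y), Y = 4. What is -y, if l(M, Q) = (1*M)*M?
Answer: 287/10 ≈ 28.700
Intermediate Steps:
l(M, Q) = M² (l(M, Q) = M*M = M²)
d(C) = (2 + C)/(4 + C²) (d(C) = (C + 2)/(C² + 4) = (2 + C)/(4 + C²))
y = -287/10 (y = -2 + (-153 + ((2 - 4/(-1))/(4 + (-4/(-1))²))*154)/4 = -2 + (-153 + ((2 - 4*(-1))/(4 + (-4*(-1))²))*154)/4 = -2 + (-153 + ((2 + 4)/(4 + 4²))*154)/4 = -2 + (-153 + (6/(4 + 16))*154)/4 = -2 + (-153 + (6/20)*154)/4 = -2 + (-153 + ((1/20)*6)*154)/4 = -2 + (-153 + (3/10)*154)/4 = -2 + (-153 + 231/5)/4 = -2 + (¼)*(-534/5) = -2 - 267/10 = -287/10 ≈ -28.700)
-y = -1*(-287/10) = 287/10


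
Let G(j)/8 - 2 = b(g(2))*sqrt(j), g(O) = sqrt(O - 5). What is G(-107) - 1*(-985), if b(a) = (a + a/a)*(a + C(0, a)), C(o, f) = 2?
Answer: 1001 - 24*sqrt(321) - 8*I*sqrt(107) ≈ 571.0 - 82.753*I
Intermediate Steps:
g(O) = sqrt(-5 + O)
b(a) = (1 + a)*(2 + a) (b(a) = (a + a/a)*(a + 2) = (a + 1)*(2 + a) = (1 + a)*(2 + a))
G(j) = 16 + 8*sqrt(j)*(-1 + 3*I*sqrt(3)) (G(j) = 16 + 8*((2 + (sqrt(-5 + 2))**2 + 3*sqrt(-5 + 2))*sqrt(j)) = 16 + 8*((2 + (sqrt(-3))**2 + 3*sqrt(-3))*sqrt(j)) = 16 + 8*((2 + (I*sqrt(3))**2 + 3*(I*sqrt(3)))*sqrt(j)) = 16 + 8*((2 - 3 + 3*I*sqrt(3))*sqrt(j)) = 16 + 8*((-1 + 3*I*sqrt(3))*sqrt(j)) = 16 + 8*(sqrt(j)*(-1 + 3*I*sqrt(3))) = 16 + 8*sqrt(j)*(-1 + 3*I*sqrt(3)))
G(-107) - 1*(-985) = (16 + 8*sqrt(-107)*(-1 + 3*I*sqrt(3))) - 1*(-985) = (16 + 8*(I*sqrt(107))*(-1 + 3*I*sqrt(3))) + 985 = (16 + 8*I*sqrt(107)*(-1 + 3*I*sqrt(3))) + 985 = 1001 + 8*I*sqrt(107)*(-1 + 3*I*sqrt(3))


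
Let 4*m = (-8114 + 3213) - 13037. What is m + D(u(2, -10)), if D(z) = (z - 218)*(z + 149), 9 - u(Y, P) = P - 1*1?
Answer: -75893/2 ≈ -37947.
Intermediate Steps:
u(Y, P) = 10 - P (u(Y, P) = 9 - (P - 1*1) = 9 - (P - 1) = 9 - (-1 + P) = 9 + (1 - P) = 10 - P)
m = -8969/2 (m = ((-8114 + 3213) - 13037)/4 = (-4901 - 13037)/4 = (¼)*(-17938) = -8969/2 ≈ -4484.5)
D(z) = (-218 + z)*(149 + z)
m + D(u(2, -10)) = -8969/2 + (-32482 + (10 - 1*(-10))² - 69*(10 - 1*(-10))) = -8969/2 + (-32482 + (10 + 10)² - 69*(10 + 10)) = -8969/2 + (-32482 + 20² - 69*20) = -8969/2 + (-32482 + 400 - 1380) = -8969/2 - 33462 = -75893/2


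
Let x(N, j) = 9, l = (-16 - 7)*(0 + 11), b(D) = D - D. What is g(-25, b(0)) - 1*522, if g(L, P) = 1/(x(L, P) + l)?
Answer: -127369/244 ≈ -522.00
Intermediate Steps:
b(D) = 0
l = -253 (l = -23*11 = -253)
g(L, P) = -1/244 (g(L, P) = 1/(9 - 253) = 1/(-244) = -1/244)
g(-25, b(0)) - 1*522 = -1/244 - 1*522 = -1/244 - 522 = -127369/244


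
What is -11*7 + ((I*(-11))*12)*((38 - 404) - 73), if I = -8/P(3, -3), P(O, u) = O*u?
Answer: 154297/3 ≈ 51432.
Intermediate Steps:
I = 8/9 (I = -8/(3*(-3)) = -8/(-9) = -8*(-⅑) = 8/9 ≈ 0.88889)
-11*7 + ((I*(-11))*12)*((38 - 404) - 73) = -11*7 + (((8/9)*(-11))*12)*((38 - 404) - 73) = -77 + (-88/9*12)*(-366 - 73) = -77 - 352/3*(-439) = -77 + 154528/3 = 154297/3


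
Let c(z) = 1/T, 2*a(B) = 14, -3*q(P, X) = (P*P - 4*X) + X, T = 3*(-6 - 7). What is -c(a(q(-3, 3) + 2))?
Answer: 1/39 ≈ 0.025641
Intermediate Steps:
T = -39 (T = 3*(-13) = -39)
q(P, X) = X - P**2/3 (q(P, X) = -((P*P - 4*X) + X)/3 = -((P**2 - 4*X) + X)/3 = -(P**2 - 3*X)/3 = X - P**2/3)
a(B) = 7 (a(B) = (1/2)*14 = 7)
c(z) = -1/39 (c(z) = 1/(-39) = -1/39)
-c(a(q(-3, 3) + 2)) = -1*(-1/39) = 1/39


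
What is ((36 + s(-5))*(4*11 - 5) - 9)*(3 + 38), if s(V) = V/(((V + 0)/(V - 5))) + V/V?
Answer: 42804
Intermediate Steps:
s(V) = -4 + V (s(V) = V/((V/(-5 + V))) + 1 = V*((-5 + V)/V) + 1 = (-5 + V) + 1 = -4 + V)
((36 + s(-5))*(4*11 - 5) - 9)*(3 + 38) = ((36 + (-4 - 5))*(4*11 - 5) - 9)*(3 + 38) = ((36 - 9)*(44 - 5) - 9)*41 = (27*39 - 9)*41 = (1053 - 9)*41 = 1044*41 = 42804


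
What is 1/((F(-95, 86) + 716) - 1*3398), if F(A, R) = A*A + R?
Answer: 1/6429 ≈ 0.00015555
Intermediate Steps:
F(A, R) = R + A² (F(A, R) = A² + R = R + A²)
1/((F(-95, 86) + 716) - 1*3398) = 1/(((86 + (-95)²) + 716) - 1*3398) = 1/(((86 + 9025) + 716) - 3398) = 1/((9111 + 716) - 3398) = 1/(9827 - 3398) = 1/6429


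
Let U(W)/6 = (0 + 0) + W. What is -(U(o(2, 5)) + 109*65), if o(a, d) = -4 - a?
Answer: -7049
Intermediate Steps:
U(W) = 6*W (U(W) = 6*((0 + 0) + W) = 6*(0 + W) = 6*W)
-(U(o(2, 5)) + 109*65) = -(6*(-4 - 1*2) + 109*65) = -(6*(-4 - 2) + 7085) = -(6*(-6) + 7085) = -(-36 + 7085) = -1*7049 = -7049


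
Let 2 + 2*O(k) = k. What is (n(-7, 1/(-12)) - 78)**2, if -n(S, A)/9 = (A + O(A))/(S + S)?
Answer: 77739489/12544 ≈ 6197.3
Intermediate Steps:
O(k) = -1 + k/2
n(S, A) = -9*(-1 + 3*A/2)/(2*S) (n(S, A) = -9*(A + (-1 + A/2))/(S + S) = -9*(-1 + 3*A/2)/(2*S))
(n(-7, 1/(-12)) - 78)**2 = ((9/4)*(2 - 3/(-12))/(-7) - 78)**2 = ((9/4)*(-1/7)*(2 - 3*(-1)/12) - 78)**2 = ((9/4)*(-1/7)*(2 - 3*(-1/12)) - 78)**2 = ((9/4)*(-1/7)*(2 + 1/4) - 78)**2 = ((9/4)*(-1/7)*(9/4) - 78)**2 = (-81/112 - 78)**2 = (-8817/112)**2 = 77739489/12544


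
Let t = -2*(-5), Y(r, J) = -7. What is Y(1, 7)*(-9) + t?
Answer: 73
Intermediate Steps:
t = 10
Y(1, 7)*(-9) + t = -7*(-9) + 10 = 63 + 10 = 73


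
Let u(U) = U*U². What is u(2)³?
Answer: 512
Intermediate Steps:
u(U) = U³
u(2)³ = (2³)³ = 8³ = 512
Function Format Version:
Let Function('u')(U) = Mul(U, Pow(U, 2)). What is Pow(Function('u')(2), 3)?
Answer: 512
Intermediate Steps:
Function('u')(U) = Pow(U, 3)
Pow(Function('u')(2), 3) = Pow(Pow(2, 3), 3) = Pow(8, 3) = 512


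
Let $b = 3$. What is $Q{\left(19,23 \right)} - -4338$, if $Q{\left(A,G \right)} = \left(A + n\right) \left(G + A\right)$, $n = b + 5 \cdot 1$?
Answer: $5472$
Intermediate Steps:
$n = 8$ ($n = 3 + 5 \cdot 1 = 3 + 5 = 8$)
$Q{\left(A,G \right)} = \left(8 + A\right) \left(A + G\right)$ ($Q{\left(A,G \right)} = \left(A + 8\right) \left(G + A\right) = \left(8 + A\right) \left(A + G\right)$)
$Q{\left(19,23 \right)} - -4338 = \left(19^{2} + 8 \cdot 19 + 8 \cdot 23 + 19 \cdot 23\right) - -4338 = \left(361 + 152 + 184 + 437\right) + 4338 = 1134 + 4338 = 5472$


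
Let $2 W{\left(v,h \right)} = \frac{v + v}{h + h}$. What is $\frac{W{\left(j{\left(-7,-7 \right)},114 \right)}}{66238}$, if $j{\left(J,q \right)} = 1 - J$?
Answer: $\frac{1}{1887783} \approx 5.2972 \cdot 10^{-7}$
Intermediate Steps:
$W{\left(v,h \right)} = \frac{v}{2 h}$ ($W{\left(v,h \right)} = \frac{\left(v + v\right) \frac{1}{h + h}}{2} = \frac{2 v \frac{1}{2 h}}{2} = \frac{v \frac{1}{h}}{2} = \frac{v}{2 h}$)
$\frac{W{\left(j{\left(-7,-7 \right)},114 \right)}}{66238} = \frac{\frac{1}{2} \left(1 - -7\right) \frac{1}{114}}{66238} = \frac{1}{2} \left(1 + 7\right) \frac{1}{114} \cdot \frac{1}{66238} = \frac{1}{2} \cdot 8 \cdot \frac{1}{114} \cdot \frac{1}{66238} = \frac{2}{57} \cdot \frac{1}{66238} = \frac{1}{1887783}$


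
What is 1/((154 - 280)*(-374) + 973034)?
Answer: 1/1020158 ≈ 9.8024e-7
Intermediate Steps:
1/((154 - 280)*(-374) + 973034) = 1/(-126*(-374) + 973034) = 1/(47124 + 973034) = 1/1020158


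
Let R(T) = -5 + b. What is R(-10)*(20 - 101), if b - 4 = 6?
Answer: -405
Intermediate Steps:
b = 10 (b = 4 + 6 = 10)
R(T) = 5 (R(T) = -5 + 10 = 5)
R(-10)*(20 - 101) = 5*(20 - 101) = 5*(-81) = -405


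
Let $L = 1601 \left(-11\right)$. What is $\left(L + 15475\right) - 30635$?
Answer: $-32771$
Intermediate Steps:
$L = -17611$
$\left(L + 15475\right) - 30635 = \left(-17611 + 15475\right) - 30635 = -2136 - 30635 = -32771$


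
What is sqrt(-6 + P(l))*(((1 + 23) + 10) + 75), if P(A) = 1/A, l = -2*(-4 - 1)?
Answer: 109*I*sqrt(590)/10 ≈ 264.76*I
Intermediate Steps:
l = 10 (l = -2*(-5) = 10)
sqrt(-6 + P(l))*(((1 + 23) + 10) + 75) = sqrt(-6 + 1/10)*(((1 + 23) + 10) + 75) = sqrt(-6 + 1/10)*((24 + 10) + 75) = sqrt(-59/10)*(34 + 75) = (I*sqrt(590)/10)*109 = 109*I*sqrt(590)/10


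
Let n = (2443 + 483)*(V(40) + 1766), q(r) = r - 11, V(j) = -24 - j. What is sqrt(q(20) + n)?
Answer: sqrt(4980061) ≈ 2231.6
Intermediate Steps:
q(r) = -11 + r
n = 4980052 (n = (2443 + 483)*((-24 - 1*40) + 1766) = 2926*((-24 - 40) + 1766) = 2926*(-64 + 1766) = 2926*1702 = 4980052)
sqrt(q(20) + n) = sqrt((-11 + 20) + 4980052) = sqrt(9 + 4980052) = sqrt(4980061)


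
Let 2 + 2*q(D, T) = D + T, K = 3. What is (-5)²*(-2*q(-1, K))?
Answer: 0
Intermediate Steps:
q(D, T) = -1 + D/2 + T/2 (q(D, T) = -1 + (D + T)/2 = -1 + (D/2 + T/2) = -1 + D/2 + T/2)
(-5)²*(-2*q(-1, K)) = (-5)²*(-2*(-1 + (½)*(-1) + (½)*3)) = 25*(-2*(-1 - ½ + 3/2)) = 25*(-2*0) = 25*0 = 0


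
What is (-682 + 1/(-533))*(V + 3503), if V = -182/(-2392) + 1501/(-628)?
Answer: -4595083626339/1924663 ≈ -2.3875e+6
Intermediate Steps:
V = -8356/3611 (V = -182*(-1/2392) + 1501*(-1/628) = 7/92 - 1501/628 = -8356/3611 ≈ -2.3140)
(-682 + 1/(-533))*(V + 3503) = (-682 + 1/(-533))*(-8356/3611 + 3503) = (-682 - 1/533)*(12640977/3611) = -363507/533*12640977/3611 = -4595083626339/1924663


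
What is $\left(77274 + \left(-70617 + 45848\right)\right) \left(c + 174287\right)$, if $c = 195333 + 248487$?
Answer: $32453708035$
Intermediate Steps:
$c = 443820$
$\left(77274 + \left(-70617 + 45848\right)\right) \left(c + 174287\right) = \left(77274 + \left(-70617 + 45848\right)\right) \left(443820 + 174287\right) = \left(77274 - 24769\right) 618107 = 52505 \cdot 618107 = 32453708035$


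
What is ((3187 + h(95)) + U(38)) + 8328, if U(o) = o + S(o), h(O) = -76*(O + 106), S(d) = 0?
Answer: -3723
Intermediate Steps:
h(O) = -8056 - 76*O (h(O) = -76*(106 + O) = -8056 - 76*O)
U(o) = o (U(o) = o + 0 = o)
((3187 + h(95)) + U(38)) + 8328 = ((3187 + (-8056 - 76*95)) + 38) + 8328 = ((3187 + (-8056 - 7220)) + 38) + 8328 = ((3187 - 15276) + 38) + 8328 = (-12089 + 38) + 8328 = -12051 + 8328 = -3723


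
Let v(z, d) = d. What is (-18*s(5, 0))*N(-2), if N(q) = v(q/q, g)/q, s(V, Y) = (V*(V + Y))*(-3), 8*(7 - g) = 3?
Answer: -35775/8 ≈ -4471.9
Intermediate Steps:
g = 53/8 (g = 7 - ⅛*3 = 7 - 3/8 = 53/8 ≈ 6.6250)
s(V, Y) = -3*V*(V + Y)
N(q) = 53/(8*q)
(-18*s(5, 0))*N(-2) = (-(-54)*5*(5 + 0))*((53/8)/(-2)) = (-(-54)*5*5)*((53/8)*(-½)) = -18*(-75)*(-53/16) = 1350*(-53/16) = -35775/8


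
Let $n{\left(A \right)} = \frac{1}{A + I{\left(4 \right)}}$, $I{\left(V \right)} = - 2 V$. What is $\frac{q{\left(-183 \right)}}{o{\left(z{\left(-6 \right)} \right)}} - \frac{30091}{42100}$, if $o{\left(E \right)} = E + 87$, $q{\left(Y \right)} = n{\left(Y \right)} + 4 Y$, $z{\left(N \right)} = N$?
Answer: $- \frac{6351665161}{651329100} \approx -9.7518$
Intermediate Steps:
$n{\left(A \right)} = \frac{1}{-8 + A}$ ($n{\left(A \right)} = \frac{1}{A - 8} = \frac{1}{-8 + A}$)
$q{\left(Y \right)} = \frac{1}{-8 + Y} + 4 Y$
$o{\left(E \right)} = 87 + E$
$\frac{q{\left(-183 \right)}}{o{\left(z{\left(-6 \right)} \right)}} - \frac{30091}{42100} = \frac{\frac{1}{-8 - 183} \left(1 + 4 \left(-183\right) \left(-8 - 183\right)\right)}{87 - 6} - \frac{30091}{42100} = \frac{\frac{1}{-191} \left(1 + 4 \left(-183\right) \left(-191\right)\right)}{81} - \frac{30091}{42100} = - \frac{1 + 139812}{191} \cdot \frac{1}{81} - \frac{30091}{42100} = \left(- \frac{1}{191}\right) 139813 \cdot \frac{1}{81} - \frac{30091}{42100} = \left(- \frac{139813}{191}\right) \frac{1}{81} - \frac{30091}{42100} = - \frac{139813}{15471} - \frac{30091}{42100} = - \frac{6351665161}{651329100}$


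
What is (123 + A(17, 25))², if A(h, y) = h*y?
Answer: 300304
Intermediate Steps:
(123 + A(17, 25))² = (123 + 17*25)² = (123 + 425)² = 548² = 300304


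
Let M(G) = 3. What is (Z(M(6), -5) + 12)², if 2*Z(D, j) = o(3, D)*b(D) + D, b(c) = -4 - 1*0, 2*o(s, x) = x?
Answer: 441/4 ≈ 110.25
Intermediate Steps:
o(s, x) = x/2
b(c) = -4 (b(c) = -4 + 0 = -4)
Z(D, j) = -D/2 (Z(D, j) = ((D/2)*(-4) + D)/2 = (-2*D + D)/2 = (-D)/2 = -D/2)
(Z(M(6), -5) + 12)² = (-½*3 + 12)² = (-3/2 + 12)² = (21/2)² = 441/4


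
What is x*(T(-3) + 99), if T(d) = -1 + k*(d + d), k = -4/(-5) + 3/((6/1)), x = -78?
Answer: -35178/5 ≈ -7035.6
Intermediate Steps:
k = 13/10 (k = -4*(-⅕) + 3/((6*1)) = ⅘ + 3/6 = ⅘ + 3*(⅙) = ⅘ + ½ = 13/10 ≈ 1.3000)
T(d) = -1 + 13*d/5 (T(d) = -1 + 13*(d + d)/10 = -1 + 13*(2*d)/10 = -1 + 13*d/5)
x*(T(-3) + 99) = -78*((-1 + (13/5)*(-3)) + 99) = -78*((-1 - 39/5) + 99) = -78*(-44/5 + 99) = -78*451/5 = -35178/5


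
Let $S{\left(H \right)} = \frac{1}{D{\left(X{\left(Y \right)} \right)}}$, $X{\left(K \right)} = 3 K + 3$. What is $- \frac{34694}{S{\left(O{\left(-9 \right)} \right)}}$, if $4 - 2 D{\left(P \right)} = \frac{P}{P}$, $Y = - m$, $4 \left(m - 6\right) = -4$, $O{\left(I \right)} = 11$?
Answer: $-52041$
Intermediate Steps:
$m = 5$ ($m = 6 + \frac{1}{4} \left(-4\right) = 6 - 1 = 5$)
$Y = -5$ ($Y = \left(-1\right) 5 = -5$)
$X{\left(K \right)} = 3 + 3 K$
$D{\left(P \right)} = \frac{3}{2}$ ($D{\left(P \right)} = 2 - \frac{P \frac{1}{P}}{2} = 2 - \frac{1}{2} = \frac{3}{2}$)
$S{\left(H \right)} = \frac{2}{3}$ ($S{\left(H \right)} = \frac{1}{\frac{3}{2}} = \frac{2}{3}$)
$- \frac{34694}{S{\left(O{\left(-9 \right)} \right)}} = - \frac{34694}{\frac{2}{3}} = \left(-34694\right) \frac{3}{2} = -52041$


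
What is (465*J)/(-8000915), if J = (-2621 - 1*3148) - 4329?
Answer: 939114/1600183 ≈ 0.58688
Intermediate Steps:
J = -10098 (J = (-2621 - 3148) - 4329 = -5769 - 4329 = -10098)
(465*J)/(-8000915) = (465*(-10098))/(-8000915) = -4695570*(-1/8000915) = 939114/1600183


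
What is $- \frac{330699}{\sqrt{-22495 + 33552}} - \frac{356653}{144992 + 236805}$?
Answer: $- \frac{356653}{381797} - \frac{330699 \sqrt{11057}}{11057} \approx -3145.9$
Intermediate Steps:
$- \frac{330699}{\sqrt{-22495 + 33552}} - \frac{356653}{144992 + 236805} = - \frac{330699}{\sqrt{11057}} - \frac{356653}{381797} = - 330699 \frac{\sqrt{11057}}{11057} - \frac{356653}{381797} = - \frac{330699 \sqrt{11057}}{11057} - \frac{356653}{381797} = - \frac{356653}{381797} - \frac{330699 \sqrt{11057}}{11057}$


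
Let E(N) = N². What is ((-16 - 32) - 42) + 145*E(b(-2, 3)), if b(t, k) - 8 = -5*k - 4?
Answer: 17455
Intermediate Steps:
b(t, k) = 4 - 5*k (b(t, k) = 8 + (-5*k - 4) = 8 + (-4 - 5*k) = 4 - 5*k)
((-16 - 32) - 42) + 145*E(b(-2, 3)) = ((-16 - 32) - 42) + 145*(4 - 5*3)² = (-48 - 42) + 145*(4 - 15)² = -90 + 145*(-11)² = -90 + 145*121 = -90 + 17545 = 17455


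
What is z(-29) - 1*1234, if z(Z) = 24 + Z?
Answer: -1239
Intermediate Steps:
z(-29) - 1*1234 = (24 - 29) - 1*1234 = -5 - 1234 = -1239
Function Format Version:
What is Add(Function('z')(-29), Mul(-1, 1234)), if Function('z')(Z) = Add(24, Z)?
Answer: -1239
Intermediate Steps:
Add(Function('z')(-29), Mul(-1, 1234)) = Add(Add(24, -29), Mul(-1, 1234)) = Add(-5, -1234) = -1239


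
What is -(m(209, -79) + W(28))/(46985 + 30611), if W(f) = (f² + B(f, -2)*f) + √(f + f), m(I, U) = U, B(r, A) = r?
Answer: -1489/77596 - √14/38798 ≈ -0.019286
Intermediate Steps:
W(f) = 2*f² + √2*√f (W(f) = (f² + f*f) + √(f + f) = (f² + f²) + √(2*f) = 2*f² + √2*√f)
-(m(209, -79) + W(28))/(46985 + 30611) = -(-79 + (2*28² + √2*√28))/(46985 + 30611) = -(-79 + (2*784 + √2*(2*√7)))/77596 = -(-79 + (1568 + 2*√14))/77596 = -(1489 + 2*√14)/77596 = -(1489/77596 + √14/38798) = -1489/77596 - √14/38798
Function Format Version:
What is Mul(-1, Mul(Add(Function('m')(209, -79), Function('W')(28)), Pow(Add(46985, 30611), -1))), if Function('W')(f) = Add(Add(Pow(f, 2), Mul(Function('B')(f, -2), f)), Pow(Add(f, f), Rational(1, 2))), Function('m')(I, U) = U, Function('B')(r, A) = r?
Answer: Add(Rational(-1489, 77596), Mul(Rational(-1, 38798), Pow(14, Rational(1, 2)))) ≈ -0.019286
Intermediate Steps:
Function('W')(f) = Add(Mul(2, Pow(f, 2)), Mul(Pow(2, Rational(1, 2)), Pow(f, Rational(1, 2)))) (Function('W')(f) = Add(Add(Pow(f, 2), Mul(f, f)), Pow(Add(f, f), Rational(1, 2))) = Add(Add(Pow(f, 2), Pow(f, 2)), Pow(Mul(2, f), Rational(1, 2))) = Add(Mul(2, Pow(f, 2)), Mul(Pow(2, Rational(1, 2)), Pow(f, Rational(1, 2)))))
Mul(-1, Mul(Add(Function('m')(209, -79), Function('W')(28)), Pow(Add(46985, 30611), -1))) = Mul(-1, Mul(Add(-79, Add(Mul(2, Pow(28, 2)), Mul(Pow(2, Rational(1, 2)), Pow(28, Rational(1, 2))))), Pow(Add(46985, 30611), -1))) = Mul(-1, Mul(Add(-79, Add(Mul(2, 784), Mul(Pow(2, Rational(1, 2)), Mul(2, Pow(7, Rational(1, 2)))))), Pow(77596, -1))) = Mul(-1, Mul(Add(-79, Add(1568, Mul(2, Pow(14, Rational(1, 2))))), Rational(1, 77596))) = Mul(-1, Mul(Add(1489, Mul(2, Pow(14, Rational(1, 2)))), Rational(1, 77596))) = Mul(-1, Add(Rational(1489, 77596), Mul(Rational(1, 38798), Pow(14, Rational(1, 2))))) = Add(Rational(-1489, 77596), Mul(Rational(-1, 38798), Pow(14, Rational(1, 2))))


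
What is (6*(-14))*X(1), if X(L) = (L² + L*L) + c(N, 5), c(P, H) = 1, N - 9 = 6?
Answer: -252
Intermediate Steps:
N = 15 (N = 9 + 6 = 15)
X(L) = 1 + 2*L² (X(L) = (L² + L*L) + 1 = (L² + L²) + 1 = 2*L² + 1 = 1 + 2*L²)
(6*(-14))*X(1) = (6*(-14))*(1 + 2*1²) = -84*(1 + 2*1) = -84*(1 + 2) = -84*3 = -252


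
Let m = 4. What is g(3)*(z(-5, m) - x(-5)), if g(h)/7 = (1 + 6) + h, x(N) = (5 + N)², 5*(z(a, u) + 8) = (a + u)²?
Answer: -546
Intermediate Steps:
z(a, u) = -8 + (a + u)²/5
g(h) = 49 + 7*h (g(h) = 7*((1 + 6) + h) = 7*(7 + h) = 49 + 7*h)
g(3)*(z(-5, m) - x(-5)) = (49 + 7*3)*((-8 + (-5 + 4)²/5) - (5 - 5)²) = (49 + 21)*((-8 + (⅕)*(-1)²) - 1*0²) = 70*((-8 + (⅕)*1) - 1*0) = 70*((-8 + ⅕) + 0) = 70*(-39/5 + 0) = 70*(-39/5) = -546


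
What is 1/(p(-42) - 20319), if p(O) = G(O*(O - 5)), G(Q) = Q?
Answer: -1/18345 ≈ -5.4511e-5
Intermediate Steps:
p(O) = O*(-5 + O) (p(O) = O*(O - 5) = O*(-5 + O))
1/(p(-42) - 20319) = 1/(-42*(-5 - 42) - 20319) = 1/(-42*(-47) - 20319) = 1/(1974 - 20319) = 1/(-18345) = -1/18345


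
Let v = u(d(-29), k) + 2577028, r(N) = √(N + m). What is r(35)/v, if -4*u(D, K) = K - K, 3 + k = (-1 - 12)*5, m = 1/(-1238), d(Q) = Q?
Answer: √53641302/3190360664 ≈ 2.2957e-6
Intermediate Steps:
m = -1/1238 ≈ -0.00080775
k = -68 (k = -3 + (-1 - 12)*5 = -3 - 13*5 = -3 - 65 = -68)
u(D, K) = 0 (u(D, K) = -(K - K)/4 = -¼*0 = 0)
r(N) = √(-1/1238 + N) (r(N) = √(N - 1/1238) = √(-1/1238 + N))
v = 2577028 (v = 0 + 2577028 = 2577028)
r(35)/v = (√(-1238 + 1532644*35)/1238)/2577028 = (√(-1238 + 53642540)/1238)*(1/2577028) = (√53641302/1238)*(1/2577028) = √53641302/3190360664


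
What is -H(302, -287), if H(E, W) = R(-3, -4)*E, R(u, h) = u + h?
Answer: 2114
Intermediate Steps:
R(u, h) = h + u
H(E, W) = -7*E (H(E, W) = (-4 - 3)*E = -7*E)
-H(302, -287) = -(-7)*302 = -1*(-2114) = 2114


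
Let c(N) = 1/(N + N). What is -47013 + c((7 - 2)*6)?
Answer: -2820779/60 ≈ -47013.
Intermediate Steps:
c(N) = 1/(2*N)
-47013 + c((7 - 2)*6) = -47013 + 1/(2*(((7 - 2)*6))) = -47013 + 1/(2*((5*6))) = -47013 + (½)/30 = -47013 + (½)*(1/30) = -47013 + 1/60 = -2820779/60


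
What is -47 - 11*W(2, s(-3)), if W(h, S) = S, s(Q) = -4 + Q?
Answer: 30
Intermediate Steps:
-47 - 11*W(2, s(-3)) = -47 - 11*(-4 - 3) = -47 - 11*(-7) = -47 + 77 = 30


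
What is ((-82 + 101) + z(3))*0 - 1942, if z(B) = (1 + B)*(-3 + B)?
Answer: -1942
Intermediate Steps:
((-82 + 101) + z(3))*0 - 1942 = ((-82 + 101) + (-3 + 3² - 2*3))*0 - 1942 = (19 + (-3 + 9 - 6))*0 - 1942 = (19 + 0)*0 - 1942 = 19*0 - 1942 = 0 - 1942 = -1942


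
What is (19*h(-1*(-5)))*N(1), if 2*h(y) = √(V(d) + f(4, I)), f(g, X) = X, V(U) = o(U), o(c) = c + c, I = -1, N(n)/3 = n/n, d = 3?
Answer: 57*√5/2 ≈ 63.728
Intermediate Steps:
N(n) = 3 (N(n) = 3*(n/n) = 3*1 = 3)
o(c) = 2*c
V(U) = 2*U
h(y) = √5/2 (h(y) = √(2*3 - 1)/2 = √(6 - 1)/2 = √5/2)
(19*h(-1*(-5)))*N(1) = (19*(√5/2))*3 = (19*√5/2)*3 = 57*√5/2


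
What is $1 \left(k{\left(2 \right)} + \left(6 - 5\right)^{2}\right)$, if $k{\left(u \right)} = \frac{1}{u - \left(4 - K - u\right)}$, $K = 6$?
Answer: $\frac{7}{6} \approx 1.1667$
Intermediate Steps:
$k{\left(u \right)} = \frac{1}{2 + 2 u}$ ($k{\left(u \right)} = \frac{1}{u + \left(\left(6 + u\right) - 4\right)} = \frac{1}{u + \left(2 + u\right)} = \frac{1}{2 + 2 u}$)
$1 \left(k{\left(2 \right)} + \left(6 - 5\right)^{2}\right) = 1 \left(\frac{1}{2 \left(1 + 2\right)} + \left(6 - 5\right)^{2}\right) = 1 \left(\frac{1}{2 \cdot 3} + 1^{2}\right) = 1 \left(\frac{1}{2} \cdot \frac{1}{3} + 1\right) = 1 \left(\frac{1}{6} + 1\right) = 1 \cdot \frac{7}{6} = \frac{7}{6}$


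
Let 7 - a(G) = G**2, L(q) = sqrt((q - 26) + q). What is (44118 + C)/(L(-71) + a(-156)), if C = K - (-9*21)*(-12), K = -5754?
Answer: -878179584/591900409 - 72192*I*sqrt(42)/591900409 ≈ -1.4837 - 0.00079043*I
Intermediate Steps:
L(q) = sqrt(-26 + 2*q) (L(q) = sqrt((-26 + q) + q) = sqrt(-26 + 2*q))
a(G) = 7 - G**2
C = -8022 (C = -5754 - (-9*21)*(-12) = -5754 - (-189)*(-12) = -5754 - 1*2268 = -5754 - 2268 = -8022)
(44118 + C)/(L(-71) + a(-156)) = (44118 - 8022)/(sqrt(-26 + 2*(-71)) + (7 - 1*(-156)**2)) = 36096/(sqrt(-26 - 142) + (7 - 1*24336)) = 36096/(sqrt(-168) + (7 - 24336)) = 36096/(2*I*sqrt(42) - 24329) = 36096/(-24329 + 2*I*sqrt(42))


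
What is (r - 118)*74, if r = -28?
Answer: -10804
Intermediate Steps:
(r - 118)*74 = (-28 - 118)*74 = -146*74 = -10804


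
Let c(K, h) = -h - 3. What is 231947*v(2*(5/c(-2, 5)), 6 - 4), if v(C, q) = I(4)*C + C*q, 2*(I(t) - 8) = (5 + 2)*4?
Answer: -6958410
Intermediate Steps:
c(K, h) = -3 - h
I(t) = 22 (I(t) = 8 + ((5 + 2)*4)/2 = 8 + (7*4)/2 = 8 + (1/2)*28 = 8 + 14 = 22)
v(C, q) = 22*C + C*q
231947*v(2*(5/c(-2, 5)), 6 - 4) = 231947*((2*(5/(-3 - 1*5)))*(22 + (6 - 4))) = 231947*((2*(5/(-3 - 5)))*(22 + 2)) = 231947*((2*(5/(-8)))*24) = 231947*((2*(5*(-1/8)))*24) = 231947*((2*(-5/8))*24) = 231947*(-5/4*24) = 231947*(-30) = -6958410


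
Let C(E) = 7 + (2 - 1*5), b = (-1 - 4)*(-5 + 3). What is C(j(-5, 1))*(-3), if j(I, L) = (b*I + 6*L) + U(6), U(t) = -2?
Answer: -12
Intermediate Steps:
b = 10 (b = -5*(-2) = 10)
j(I, L) = -2 + 6*L + 10*I (j(I, L) = (10*I + 6*L) - 2 = (6*L + 10*I) - 2 = -2 + 6*L + 10*I)
C(E) = 4 (C(E) = 7 + (2 - 5) = 7 - 3 = 4)
C(j(-5, 1))*(-3) = 4*(-3) = -12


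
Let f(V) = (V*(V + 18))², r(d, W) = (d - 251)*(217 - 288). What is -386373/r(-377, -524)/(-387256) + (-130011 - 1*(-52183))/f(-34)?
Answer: -10497964379477/39921235860736 ≈ -0.26297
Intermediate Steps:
r(d, W) = 17821 - 71*d (r(d, W) = (-251 + d)*(-71) = 17821 - 71*d)
f(V) = V²*(18 + V)² (f(V) = (V*(18 + V))² = V²*(18 + V)²)
-386373/r(-377, -524)/(-387256) + (-130011 - 1*(-52183))/f(-34) = -386373/(17821 - 71*(-377))/(-387256) + (-130011 - 1*(-52183))/(((-34)²*(18 - 34)²)) = -386373/(17821 + 26767)*(-1/387256) + (-130011 + 52183)/((1156*(-16)²)) = -386373/44588*(-1/387256) - 77828/(1156*256) = -386373*1/44588*(-1/387256) - 77828/295936 = -386373/44588*(-1/387256) - 77828*1/295936 = 386373/17266970528 - 19457/73984 = -10497964379477/39921235860736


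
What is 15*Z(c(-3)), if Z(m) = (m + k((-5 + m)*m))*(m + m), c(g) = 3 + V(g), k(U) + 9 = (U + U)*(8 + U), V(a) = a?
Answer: 0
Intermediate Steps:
k(U) = -9 + 2*U*(8 + U) (k(U) = -9 + (U + U)*(8 + U) = -9 + (2*U)*(8 + U) = -9 + 2*U*(8 + U))
c(g) = 3 + g
Z(m) = 2*m*(-9 + m + 2*m²*(-5 + m)² + 16*m*(-5 + m)) (Z(m) = (m + (-9 + 2*((-5 + m)*m)² + 16*((-5 + m)*m)))*(m + m) = (m + (-9 + 2*(m*(-5 + m))² + 16*(m*(-5 + m))))*(2*m) = (m + (-9 + 2*(m²*(-5 + m)²) + 16*m*(-5 + m)))*(2*m) = (m + (-9 + 2*m²*(-5 + m)² + 16*m*(-5 + m)))*(2*m) = (-9 + m + 2*m²*(-5 + m)² + 16*m*(-5 + m))*(2*m) = 2*m*(-9 + m + 2*m²*(-5 + m)² + 16*m*(-5 + m)))
15*Z(c(-3)) = 15*(2*(3 - 3)*(-9 + (3 - 3) + 2*(3 - 3)²*(-5 + (3 - 3))² + 16*(3 - 3)*(-5 + (3 - 3)))) = 15*(2*0*(-9 + 0 + 2*0²*(-5 + 0)² + 16*0*(-5 + 0))) = 15*(2*0*(-9 + 0 + 2*0*(-5)² + 16*0*(-5))) = 15*(2*0*(-9 + 0 + 2*0*25 + 0)) = 15*(2*0*(-9 + 0 + 0 + 0)) = 15*(2*0*(-9)) = 15*0 = 0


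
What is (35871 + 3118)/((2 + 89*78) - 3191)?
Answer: 38989/3753 ≈ 10.389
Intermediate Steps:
(35871 + 3118)/((2 + 89*78) - 3191) = 38989/((2 + 6942) - 3191) = 38989/(6944 - 3191) = 38989/3753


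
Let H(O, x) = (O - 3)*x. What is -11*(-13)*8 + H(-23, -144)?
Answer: 4888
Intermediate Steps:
H(O, x) = x*(-3 + O) (H(O, x) = (-3 + O)*x = x*(-3 + O))
-11*(-13)*8 + H(-23, -144) = -11*(-13)*8 - 144*(-3 - 23) = 143*8 - 144*(-26) = 1144 + 3744 = 4888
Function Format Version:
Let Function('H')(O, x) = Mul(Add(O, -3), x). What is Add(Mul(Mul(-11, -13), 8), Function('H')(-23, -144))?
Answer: 4888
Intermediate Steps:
Function('H')(O, x) = Mul(x, Add(-3, O)) (Function('H')(O, x) = Mul(Add(-3, O), x) = Mul(x, Add(-3, O)))
Add(Mul(Mul(-11, -13), 8), Function('H')(-23, -144)) = Add(Mul(Mul(-11, -13), 8), Mul(-144, Add(-3, -23))) = Add(Mul(143, 8), Mul(-144, -26)) = Add(1144, 3744) = 4888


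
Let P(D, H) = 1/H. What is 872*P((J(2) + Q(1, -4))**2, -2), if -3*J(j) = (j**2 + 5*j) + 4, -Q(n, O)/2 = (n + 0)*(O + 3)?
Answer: -436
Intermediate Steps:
Q(n, O) = -2*n*(3 + O) (Q(n, O) = -2*(n + 0)*(O + 3) = -2*n*(3 + O))
J(j) = -4/3 - 5*j/3 - j**2/3 (J(j) = -((j**2 + 5*j) + 4)/3 = -(4 + j**2 + 5*j)/3 = -4/3 - 5*j/3 - j**2/3)
P(D, H) = 1/H
872*P((J(2) + Q(1, -4))**2, -2) = 872/(-2) = 872*(-1/2) = -436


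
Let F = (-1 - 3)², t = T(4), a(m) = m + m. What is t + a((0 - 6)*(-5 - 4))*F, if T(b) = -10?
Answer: 1718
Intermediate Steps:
a(m) = 2*m
t = -10
F = 16 (F = (-4)² = 16)
t + a((0 - 6)*(-5 - 4))*F = -10 + (2*((0 - 6)*(-5 - 4)))*16 = -10 + (2*(-6*(-9)))*16 = -10 + (2*54)*16 = -10 + 108*16 = -10 + 1728 = 1718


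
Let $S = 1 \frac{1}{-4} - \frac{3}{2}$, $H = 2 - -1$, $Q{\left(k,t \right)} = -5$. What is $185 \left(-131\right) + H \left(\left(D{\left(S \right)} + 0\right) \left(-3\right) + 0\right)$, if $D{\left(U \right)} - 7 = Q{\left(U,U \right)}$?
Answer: $-24253$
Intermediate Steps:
$H = 3$ ($H = 2 + 1 = 3$)
$S = - \frac{7}{4}$ ($S = 1 \left(- \frac{1}{4}\right) - \frac{3}{2} = - \frac{1}{4} - \frac{3}{2} = - \frac{7}{4} \approx -1.75$)
$D{\left(U \right)} = 2$ ($D{\left(U \right)} = 7 - 5 = 2$)
$185 \left(-131\right) + H \left(\left(D{\left(S \right)} + 0\right) \left(-3\right) + 0\right) = 185 \left(-131\right) + 3 \left(\left(2 + 0\right) \left(-3\right) + 0\right) = -24235 + 3 \left(2 \left(-3\right) + 0\right) = -24235 + 3 \left(-6 + 0\right) = -24235 + 3 \left(-6\right) = -24235 - 18 = -24253$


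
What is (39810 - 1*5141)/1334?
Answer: 34669/1334 ≈ 25.989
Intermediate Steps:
(39810 - 1*5141)/1334 = (39810 - 5141)*(1/1334) = 34669*(1/1334) = 34669/1334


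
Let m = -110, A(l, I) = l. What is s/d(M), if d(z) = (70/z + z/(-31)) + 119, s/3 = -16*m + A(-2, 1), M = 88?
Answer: 7193736/159529 ≈ 45.094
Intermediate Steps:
s = 5274 (s = 3*(-16*(-110) - 2) = 3*(1760 - 2) = 3*1758 = 5274)
d(z) = 119 + 70/z - z/31 (d(z) = (70/z + z*(-1/31)) + 119 = (70/z - z/31) + 119 = 119 + 70/z - z/31)
s/d(M) = 5274/(119 + 70/88 - 1/31*88) = 5274/(119 + 70*(1/88) - 88/31) = 5274/(119 + 35/44 - 88/31) = 5274/(159529/1364) = 5274*(1364/159529) = 7193736/159529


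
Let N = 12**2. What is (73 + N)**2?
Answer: 47089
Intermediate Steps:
N = 144
(73 + N)**2 = (73 + 144)**2 = 217**2 = 47089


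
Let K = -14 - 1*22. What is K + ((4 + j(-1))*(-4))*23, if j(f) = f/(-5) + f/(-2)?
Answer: -2342/5 ≈ -468.40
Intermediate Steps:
j(f) = -7*f/10 (j(f) = f*(-⅕) + f*(-½) = -f/5 - f/2 = -7*f/10)
K = -36 (K = -14 - 22 = -36)
K + ((4 + j(-1))*(-4))*23 = -36 + ((4 - 7/10*(-1))*(-4))*23 = -36 + ((4 + 7/10)*(-4))*23 = -36 + ((47/10)*(-4))*23 = -36 - 94/5*23 = -36 - 2162/5 = -2342/5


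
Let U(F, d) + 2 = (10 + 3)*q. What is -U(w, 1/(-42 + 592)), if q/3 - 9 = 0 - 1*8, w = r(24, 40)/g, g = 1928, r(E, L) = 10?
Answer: -37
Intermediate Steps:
w = 5/964 (w = 10/1928 = 10*(1/1928) = 5/964 ≈ 0.0051867)
q = 3 (q = 27 + 3*(0 - 1*8) = 27 + 3*(0 - 8) = 27 + 3*(-8) = 27 - 24 = 3)
U(F, d) = 37 (U(F, d) = -2 + (10 + 3)*3 = -2 + 13*3 = -2 + 39 = 37)
-U(w, 1/(-42 + 592)) = -1*37 = -37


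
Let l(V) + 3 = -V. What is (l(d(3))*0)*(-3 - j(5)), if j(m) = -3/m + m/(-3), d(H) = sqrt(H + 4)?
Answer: 0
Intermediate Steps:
d(H) = sqrt(4 + H)
l(V) = -3 - V
j(m) = -3/m - m/3 (j(m) = -3/m + m*(-1/3) = -3/m - m/3)
(l(d(3))*0)*(-3 - j(5)) = ((-3 - sqrt(4 + 3))*0)*(-3 - (-3/5 - 1/3*5)) = ((-3 - sqrt(7))*0)*(-3 - (-3*1/5 - 5/3)) = 0*(-3 - (-3/5 - 5/3)) = 0*(-3 - 1*(-34/15)) = 0*(-3 + 34/15) = 0*(-11/15) = 0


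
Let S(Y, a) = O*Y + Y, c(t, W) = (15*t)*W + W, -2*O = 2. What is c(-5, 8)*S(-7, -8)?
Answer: 0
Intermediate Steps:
O = -1 (O = -½*2 = -1)
c(t, W) = W + 15*W*t (c(t, W) = 15*W*t + W = W + 15*W*t)
S(Y, a) = 0 (S(Y, a) = -Y + Y = 0)
c(-5, 8)*S(-7, -8) = (8*(1 + 15*(-5)))*0 = (8*(1 - 75))*0 = (8*(-74))*0 = -592*0 = 0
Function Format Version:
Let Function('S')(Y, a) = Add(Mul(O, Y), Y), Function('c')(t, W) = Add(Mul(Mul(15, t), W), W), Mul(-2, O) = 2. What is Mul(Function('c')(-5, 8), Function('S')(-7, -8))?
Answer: 0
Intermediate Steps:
O = -1 (O = Mul(Rational(-1, 2), 2) = -1)
Function('c')(t, W) = Add(W, Mul(15, W, t)) (Function('c')(t, W) = Add(Mul(15, W, t), W) = Add(W, Mul(15, W, t)))
Function('S')(Y, a) = 0 (Function('S')(Y, a) = Add(Mul(-1, Y), Y) = 0)
Mul(Function('c')(-5, 8), Function('S')(-7, -8)) = Mul(Mul(8, Add(1, Mul(15, -5))), 0) = Mul(Mul(8, Add(1, -75)), 0) = Mul(Mul(8, -74), 0) = Mul(-592, 0) = 0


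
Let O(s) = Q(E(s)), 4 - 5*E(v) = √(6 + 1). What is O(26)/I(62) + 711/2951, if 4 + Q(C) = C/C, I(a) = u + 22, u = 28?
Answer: 26697/147550 ≈ 0.18094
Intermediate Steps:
E(v) = ⅘ - √7/5 (E(v) = ⅘ - √(6 + 1)/5 = ⅘ - √7/5)
I(a) = 50 (I(a) = 28 + 22 = 50)
Q(C) = -3 (Q(C) = -4 + C/C = -4 + 1 = -3)
O(s) = -3
O(26)/I(62) + 711/2951 = -3/50 + 711/2951 = 26697/147550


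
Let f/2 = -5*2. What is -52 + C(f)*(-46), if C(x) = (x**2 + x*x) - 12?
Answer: -36300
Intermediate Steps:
f = -20 (f = 2*(-5*2) = 2*(-10) = -20)
C(x) = -12 + 2*x**2 (C(x) = (x**2 + x**2) - 12 = 2*x**2 - 12 = -12 + 2*x**2)
-52 + C(f)*(-46) = -52 + (-12 + 2*(-20)**2)*(-46) = -52 + (-12 + 2*400)*(-46) = -52 + (-12 + 800)*(-46) = -52 + 788*(-46) = -52 - 36248 = -36300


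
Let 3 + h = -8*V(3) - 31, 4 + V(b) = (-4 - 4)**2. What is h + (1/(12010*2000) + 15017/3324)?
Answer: -10169581594169/19960620000 ≈ -509.48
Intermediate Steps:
V(b) = 60 (V(b) = -4 + (-4 - 4)**2 = -4 + (-8)**2 = -4 + 64 = 60)
h = -514 (h = -3 + (-8*60 - 31) = -3 + (-480 - 31) = -3 - 511 = -514)
h + (1/(12010*2000) + 15017/3324) = -514 + (1/(12010*2000) + 15017/3324) = -514 + ((1/12010)*(1/2000) + 15017*(1/3324)) = -514 + (1/24020000 + 15017/3324) = -514 + 90177085831/19960620000 = -10169581594169/19960620000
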